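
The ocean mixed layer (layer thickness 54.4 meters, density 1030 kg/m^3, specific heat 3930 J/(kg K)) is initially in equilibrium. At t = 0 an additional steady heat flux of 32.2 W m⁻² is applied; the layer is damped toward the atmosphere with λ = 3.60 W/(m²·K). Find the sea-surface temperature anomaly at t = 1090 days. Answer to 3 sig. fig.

7.03 K

Areal heat capacity C = ρ c_p D = 1030 × 3930 × 54.4 = 2.20×10^8 J/(m^2 K).
τ = C / λ = 2.20×10^8 / 3.60 = 6.12×10^7 s.
Equilibrium anomaly ΔT_eq = F / λ = 32.2 / 3.60 = 8.94 K.
t = 1090 days = 9.42×10^7 s, so t/τ = 1.54.
ΔT(t) = ΔT_eq (1 − e^(−t/τ)) = 8.94 × (1 − e^−1.54) = 7.03 K.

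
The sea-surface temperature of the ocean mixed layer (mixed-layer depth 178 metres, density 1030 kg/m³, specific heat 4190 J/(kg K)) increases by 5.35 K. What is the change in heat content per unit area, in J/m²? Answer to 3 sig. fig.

4.11×10^9

Areal heat capacity C = ρ c_p D = 1030 × 4190 × 178 = 7.68×10^8 J/(m^2 K).
ΔQ = C ΔT = 7.68×10^8 × 5.35 = 4.11×10^9 J/m².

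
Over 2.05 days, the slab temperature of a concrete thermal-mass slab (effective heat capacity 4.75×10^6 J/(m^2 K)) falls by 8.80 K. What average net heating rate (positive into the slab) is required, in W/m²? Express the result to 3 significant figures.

-236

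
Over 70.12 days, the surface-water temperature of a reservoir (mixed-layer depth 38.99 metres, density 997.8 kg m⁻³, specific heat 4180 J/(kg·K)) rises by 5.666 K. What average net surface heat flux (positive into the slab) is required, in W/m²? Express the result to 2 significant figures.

Areal heat capacity C = ρ c_p D = 997.8 × 4180 × 38.99 = 1.63×10^8 J/(m^2 K).
Required heat per unit area: Q = C ΔT = 1.63×10^8 × 5.666 = 9.21×10^8 J/m².
Flux F = Q / Δt = 9.21×10^8 / 6.06×10^6 s = 152 W/m².

150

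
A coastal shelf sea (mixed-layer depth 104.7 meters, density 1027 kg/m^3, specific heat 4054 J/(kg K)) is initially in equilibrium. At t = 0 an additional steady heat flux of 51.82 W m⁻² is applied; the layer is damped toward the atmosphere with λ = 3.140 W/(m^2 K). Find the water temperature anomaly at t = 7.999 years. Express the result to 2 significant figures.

Areal heat capacity C = ρ c_p D = 1027 × 4054 × 104.7 = 4.36×10^8 J/(m^2 K).
τ = C / λ = 4.36×10^8 / 3.140 = 1.39×10^8 s.
Equilibrium anomaly ΔT_eq = F / λ = 51.82 / 3.140 = 16.5 K.
t = 7.999 years = 2.52×10^8 s, so t/τ = 1.82.
ΔT(t) = ΔT_eq (1 − e^(−t/τ)) = 16.5 × (1 − e^−1.82) = 13.8 K.

14 K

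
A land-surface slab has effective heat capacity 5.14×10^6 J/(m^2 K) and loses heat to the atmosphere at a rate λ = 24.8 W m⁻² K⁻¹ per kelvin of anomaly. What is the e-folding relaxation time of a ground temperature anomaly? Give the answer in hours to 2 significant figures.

58 hours

Areal heat capacity C = 5.14×10^6 J/(m^2 K) (given).
Relaxation time τ = C / λ = 5.14×10^6 / 24.8 = 2.07×10^5 s.
In hours: 2.07×10^5 s / (3600 s/hour) = 57.6 hours.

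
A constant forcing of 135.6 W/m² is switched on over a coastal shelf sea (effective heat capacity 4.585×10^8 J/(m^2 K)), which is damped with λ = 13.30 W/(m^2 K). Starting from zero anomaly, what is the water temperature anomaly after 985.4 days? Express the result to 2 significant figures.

9.3 K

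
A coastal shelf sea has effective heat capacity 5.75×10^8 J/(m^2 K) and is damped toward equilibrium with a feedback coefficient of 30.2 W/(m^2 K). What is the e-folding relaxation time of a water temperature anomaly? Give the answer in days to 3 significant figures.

220 days

Areal heat capacity C = 5.75×10^8 J/(m^2 K) (given).
Relaxation time τ = C / λ = 5.75×10^8 / 30.2 = 1.90×10^7 s.
In days: 1.90×10^7 s / (86400 s/day) = 220 days.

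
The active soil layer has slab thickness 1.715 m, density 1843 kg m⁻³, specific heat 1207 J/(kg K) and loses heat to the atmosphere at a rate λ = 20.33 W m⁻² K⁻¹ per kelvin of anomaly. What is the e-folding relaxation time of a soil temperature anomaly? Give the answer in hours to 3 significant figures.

Areal heat capacity C = ρ c_p D = 1843 × 1207 × 1.715 = 3.82×10^6 J m⁻² K⁻¹.
Relaxation time τ = C / λ = 3.82×10^6 / 20.33 = 1.88×10^5 s.
In hours: 1.88×10^5 s / (3600 s/hour) = 52.1 hours.

52.1 hours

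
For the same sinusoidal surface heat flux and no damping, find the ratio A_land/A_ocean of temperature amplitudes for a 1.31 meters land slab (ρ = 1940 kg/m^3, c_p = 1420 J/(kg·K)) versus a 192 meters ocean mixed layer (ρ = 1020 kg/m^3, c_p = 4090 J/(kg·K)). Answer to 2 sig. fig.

220

C_ocean = 1020 × 4090 × 192 = 8.01×10^8 J/(m²·K).
C_land = 1940 × 1420 × 1.31 = 3.61×10^6 J/(m²·K).
Undamped amplitude ∝ 1/C, so A_land/A_ocean = C_ocean/C_land = 222.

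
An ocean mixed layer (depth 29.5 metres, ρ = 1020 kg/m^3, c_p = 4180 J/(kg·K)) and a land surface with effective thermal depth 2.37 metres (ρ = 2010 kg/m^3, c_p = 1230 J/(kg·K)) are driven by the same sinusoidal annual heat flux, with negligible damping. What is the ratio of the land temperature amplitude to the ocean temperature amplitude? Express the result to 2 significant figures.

21

C_ocean = 1020 × 4180 × 29.5 = 1.26×10^8 J/(m²·K).
C_land = 2010 × 1230 × 2.37 = 5.86×10^6 J/(m²·K).
Undamped amplitude ∝ 1/C, so A_land/A_ocean = C_ocean/C_land = 21.5.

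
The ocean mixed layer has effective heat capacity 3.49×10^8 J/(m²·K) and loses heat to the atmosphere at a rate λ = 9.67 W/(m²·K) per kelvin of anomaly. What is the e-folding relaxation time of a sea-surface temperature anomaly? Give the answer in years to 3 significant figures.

Areal heat capacity C = 3.49×10^8 J/(m²·K) (given).
Relaxation time τ = C / λ = 3.49×10^8 / 9.67 = 3.61×10^7 s.
In years: 3.61×10^7 s / (3.156×10^7 s/year) = 1.14 years.

1.14 years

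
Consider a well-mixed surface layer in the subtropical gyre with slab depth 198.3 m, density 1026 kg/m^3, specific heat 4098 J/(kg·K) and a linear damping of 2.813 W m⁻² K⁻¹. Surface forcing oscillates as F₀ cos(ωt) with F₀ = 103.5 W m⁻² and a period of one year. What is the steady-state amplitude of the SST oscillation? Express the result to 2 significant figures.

Areal heat capacity C = ρ c_p D = 1026 × 4098 × 198.3 = 8.34×10^8 J/(m²·K).
Angular frequency ω = 2π / T = 2π / 3.15×10^7 s = 1.99×10^-7 s⁻¹.
√((Cω)² + λ²) = √((166)² + 2.813²) = 166 W/(m²·K).
Amplitude A = F₀ / √((Cω)²+λ²) = 103.5 / 166 = 0.623 K.

0.62 K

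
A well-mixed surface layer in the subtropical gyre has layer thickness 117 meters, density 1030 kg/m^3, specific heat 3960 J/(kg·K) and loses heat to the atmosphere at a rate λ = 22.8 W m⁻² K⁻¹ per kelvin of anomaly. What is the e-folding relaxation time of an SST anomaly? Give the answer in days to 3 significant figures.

242 days

Areal heat capacity C = ρ c_p D = 1030 × 3960 × 117 = 4.77×10^8 J/(m^2 K).
Relaxation time τ = C / λ = 4.77×10^8 / 22.8 = 2.09×10^7 s.
In days: 2.09×10^7 s / (86400 s/day) = 242 days.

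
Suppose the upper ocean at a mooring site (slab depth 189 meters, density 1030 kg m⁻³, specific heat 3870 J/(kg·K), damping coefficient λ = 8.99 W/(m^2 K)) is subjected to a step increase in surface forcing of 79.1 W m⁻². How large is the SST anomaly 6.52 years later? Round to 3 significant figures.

8.04 K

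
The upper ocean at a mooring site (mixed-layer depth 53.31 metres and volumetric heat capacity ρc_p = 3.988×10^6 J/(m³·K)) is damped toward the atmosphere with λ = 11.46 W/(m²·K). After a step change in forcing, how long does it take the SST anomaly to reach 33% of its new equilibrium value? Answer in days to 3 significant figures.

Areal heat capacity C = ρc_p × D = 3.988×10^6 × 53.31 = 2.13×10^8 J/(m^2 K).
τ = C / λ = 2.13×10^8 / 11.46 = 1.86×10^7 s.
Fraction reached: 1 − e^(−t/τ) = 0.33 ⇒ t = −τ ln(1 − 0.33) = τ × 0.400.
t = 7.43×10^6 s = 86.0 days.

86.0 days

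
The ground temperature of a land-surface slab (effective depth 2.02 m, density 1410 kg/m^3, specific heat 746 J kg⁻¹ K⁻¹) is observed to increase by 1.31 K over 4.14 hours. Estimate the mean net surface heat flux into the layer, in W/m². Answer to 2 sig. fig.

Areal heat capacity C = ρ c_p D = 1410 × 746 × 2.02 = 2.12×10^6 J m⁻² K⁻¹.
Required heat per unit area: Q = C ΔT = 2.12×10^6 × 1.31 = 2.78×10^6 J/m².
Flux F = Q / Δt = 2.78×10^6 / 14900 s = 187 W/m².

190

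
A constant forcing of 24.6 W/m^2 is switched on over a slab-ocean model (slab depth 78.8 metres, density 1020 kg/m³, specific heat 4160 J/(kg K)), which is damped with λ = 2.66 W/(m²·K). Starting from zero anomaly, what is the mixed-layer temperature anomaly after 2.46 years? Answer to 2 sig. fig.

Areal heat capacity C = ρ c_p D = 1020 × 4160 × 78.8 = 3.34×10^8 J/(m^2 K).
τ = C / λ = 3.34×10^8 / 2.66 = 1.26×10^8 s.
Equilibrium anomaly ΔT_eq = F / λ = 24.6 / 2.66 = 9.25 K.
t = 2.46 years = 7.76×10^7 s, so t/τ = 0.618.
ΔT(t) = ΔT_eq (1 − e^(−t/τ)) = 9.25 × (1 − e^−0.618) = 4.26 K.

4.3 K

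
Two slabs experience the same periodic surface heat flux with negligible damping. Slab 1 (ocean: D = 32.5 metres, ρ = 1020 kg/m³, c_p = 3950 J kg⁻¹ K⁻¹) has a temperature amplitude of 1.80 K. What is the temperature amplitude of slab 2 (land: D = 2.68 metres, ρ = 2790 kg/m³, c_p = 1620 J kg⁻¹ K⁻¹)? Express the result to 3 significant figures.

C_ocean = 1.31×10^8 J/(m²·K); C_land = 1.21×10^7 J/(m²·K).
A ∝ 1/C ⇒ A_land = A_ocean × C_ocean/C_land = 1.80 × 10.8 = 19.5 K.

19.5 K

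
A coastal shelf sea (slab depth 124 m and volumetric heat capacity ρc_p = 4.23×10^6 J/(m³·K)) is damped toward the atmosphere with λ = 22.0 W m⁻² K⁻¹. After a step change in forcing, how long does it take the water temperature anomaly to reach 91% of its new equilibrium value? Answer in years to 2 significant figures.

1.8 years

Areal heat capacity C = ρc_p × D = 4.23×10^6 × 124 = 5.25×10^8 J/(m^2 K).
τ = C / λ = 5.25×10^8 / 22.0 = 2.38×10^7 s.
Fraction reached: 1 − e^(−t/τ) = 0.91 ⇒ t = −τ ln(1 − 0.91) = τ × 2.41.
t = 5.74×10^7 s = 1.82 years.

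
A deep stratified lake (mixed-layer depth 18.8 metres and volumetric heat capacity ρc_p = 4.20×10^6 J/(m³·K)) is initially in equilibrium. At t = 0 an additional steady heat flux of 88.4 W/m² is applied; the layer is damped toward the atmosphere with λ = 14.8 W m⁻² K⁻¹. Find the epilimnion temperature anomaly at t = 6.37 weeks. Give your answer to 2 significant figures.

3.1 K

Areal heat capacity C = ρc_p × D = 4.20×10^6 × 18.8 = 7.90×10^7 J m⁻² K⁻¹.
τ = C / λ = 7.90×10^7 / 14.8 = 5.34×10^6 s.
Equilibrium anomaly ΔT_eq = F / λ = 88.4 / 14.8 = 5.97 K.
t = 6.37 weeks = 3.85×10^6 s, so t/τ = 0.722.
ΔT(t) = ΔT_eq (1 − e^(−t/τ)) = 5.97 × (1 − e^−0.722) = 3.07 K.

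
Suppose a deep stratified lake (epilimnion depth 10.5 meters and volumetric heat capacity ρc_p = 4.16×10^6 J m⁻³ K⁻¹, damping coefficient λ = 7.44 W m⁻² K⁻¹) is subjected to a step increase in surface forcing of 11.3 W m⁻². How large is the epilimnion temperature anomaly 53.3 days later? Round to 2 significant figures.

0.83 K

Areal heat capacity C = ρc_p × D = 4.16×10^6 × 10.5 = 4.37×10^7 J/(m²·K).
τ = C / λ = 4.37×10^7 / 7.44 = 5.87×10^6 s.
Equilibrium anomaly ΔT_eq = F / λ = 11.3 / 7.44 = 1.52 K.
t = 53.3 days = 4.61×10^6 s, so t/τ = 0.784.
ΔT(t) = ΔT_eq (1 − e^(−t/τ)) = 1.52 × (1 − e^−0.784) = 0.826 K.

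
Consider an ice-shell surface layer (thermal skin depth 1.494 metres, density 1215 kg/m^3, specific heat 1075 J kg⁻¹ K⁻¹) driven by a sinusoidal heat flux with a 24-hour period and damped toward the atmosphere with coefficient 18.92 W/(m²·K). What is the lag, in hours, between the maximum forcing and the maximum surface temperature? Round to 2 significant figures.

5.5 hours

Areal heat capacity C = ρ c_p D = 1215 × 1075 × 1.494 = 1.95×10^6 J/(m^2 K).
ω = 2π / 86400 s = 7.27×10^-5 s⁻¹.
Phase lag φ = arctan(Cω/λ) = arctan(142/18.92) = 1.44 rad.
Time lag = φ / ω = 1.44 / 7.27×10^-5 = 19800 s = 5.49 hours.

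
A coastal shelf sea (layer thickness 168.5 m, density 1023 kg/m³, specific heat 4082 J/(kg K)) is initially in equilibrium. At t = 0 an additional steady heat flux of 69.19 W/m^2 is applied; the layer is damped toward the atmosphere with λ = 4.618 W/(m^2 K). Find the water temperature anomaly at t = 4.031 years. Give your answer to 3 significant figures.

Areal heat capacity C = ρ c_p D = 1023 × 4082 × 168.5 = 7.04×10^8 J m⁻² K⁻¹.
τ = C / λ = 7.04×10^8 / 4.618 = 1.52×10^8 s.
Equilibrium anomaly ΔT_eq = F / λ = 69.19 / 4.618 = 15.0 K.
t = 4.031 years = 1.27×10^8 s, so t/τ = 0.835.
ΔT(t) = ΔT_eq (1 − e^(−t/τ)) = 15.0 × (1 − e^−0.835) = 8.48 K.

8.48 K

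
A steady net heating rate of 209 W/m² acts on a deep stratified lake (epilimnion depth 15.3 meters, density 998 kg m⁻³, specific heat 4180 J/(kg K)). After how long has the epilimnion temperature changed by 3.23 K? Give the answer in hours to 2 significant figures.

Areal heat capacity C = ρ c_p D = 998 × 4180 × 15.3 = 6.38×10^7 J/(m²·K).
Time required: Δt = C ΔT / F = 6.38×10^7 × 3.23 / 209 = 9.86×10^5 s.
In hours: 9.86×10^5 s / (3600 s/hour) = 274 hours.

270 hours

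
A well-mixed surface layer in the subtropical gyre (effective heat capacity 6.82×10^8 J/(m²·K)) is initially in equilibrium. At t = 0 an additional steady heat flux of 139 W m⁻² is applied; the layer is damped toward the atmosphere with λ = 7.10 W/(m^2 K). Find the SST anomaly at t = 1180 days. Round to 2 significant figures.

Areal heat capacity C = 6.82×10^8 J/(m²·K) (given).
τ = C / λ = 6.82×10^8 / 7.10 = 9.61×10^7 s.
Equilibrium anomaly ΔT_eq = F / λ = 139 / 7.10 = 19.6 K.
t = 1180 days = 1.02×10^8 s, so t/τ = 1.06.
ΔT(t) = ΔT_eq (1 − e^(−t/τ)) = 19.6 × (1 − e^−1.06) = 12.8 K.

13 K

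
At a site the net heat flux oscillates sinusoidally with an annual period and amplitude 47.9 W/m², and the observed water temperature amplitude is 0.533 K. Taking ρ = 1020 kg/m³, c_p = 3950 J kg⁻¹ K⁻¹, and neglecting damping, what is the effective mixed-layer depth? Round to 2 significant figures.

110 m

ω = 2π / 3.15×10^7 s = 1.99×10^-7 s⁻¹.
Required C = F₀ / (A ω) = 47.9 / (0.533 × 1.99×10^-7) = 4.51×10^8 J/(m²·K).
D = C / (ρ c_p) = 4.51×10^8 / (1020 × 3950) = 112 m.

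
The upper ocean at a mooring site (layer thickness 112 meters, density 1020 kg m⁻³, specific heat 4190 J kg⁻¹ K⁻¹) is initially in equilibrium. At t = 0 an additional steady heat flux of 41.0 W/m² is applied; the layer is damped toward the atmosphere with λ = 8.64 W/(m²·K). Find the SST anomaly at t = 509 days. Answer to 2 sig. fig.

2.6 K

Areal heat capacity C = ρ c_p D = 1020 × 4190 × 112 = 4.79×10^8 J/(m²·K).
τ = C / λ = 4.79×10^8 / 8.64 = 5.54×10^7 s.
Equilibrium anomaly ΔT_eq = F / λ = 41.0 / 8.64 = 4.75 K.
t = 509 days = 4.40×10^7 s, so t/τ = 0.794.
ΔT(t) = ΔT_eq (1 − e^(−t/τ)) = 4.75 × (1 − e^−0.794) = 2.60 K.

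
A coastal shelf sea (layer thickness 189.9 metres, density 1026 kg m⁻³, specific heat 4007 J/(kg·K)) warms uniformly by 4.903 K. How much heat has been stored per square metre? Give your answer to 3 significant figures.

Areal heat capacity C = ρ c_p D = 1026 × 4007 × 189.9 = 7.81×10^8 J/(m²·K).
ΔQ = C ΔT = 7.81×10^8 × 4.903 = 3.83×10^9 J/m².

3.83×10^9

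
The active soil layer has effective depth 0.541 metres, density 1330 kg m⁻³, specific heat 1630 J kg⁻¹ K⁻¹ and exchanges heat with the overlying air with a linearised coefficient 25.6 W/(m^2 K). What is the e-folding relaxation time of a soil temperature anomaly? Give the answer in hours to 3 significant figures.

Areal heat capacity C = ρ c_p D = 1330 × 1630 × 0.541 = 1.17×10^6 J/(m²·K).
Relaxation time τ = C / λ = 1.17×10^6 / 25.6 = 45800 s.
In hours: 45800 s / (3600 s/hour) = 12.7 hours.

12.7 hours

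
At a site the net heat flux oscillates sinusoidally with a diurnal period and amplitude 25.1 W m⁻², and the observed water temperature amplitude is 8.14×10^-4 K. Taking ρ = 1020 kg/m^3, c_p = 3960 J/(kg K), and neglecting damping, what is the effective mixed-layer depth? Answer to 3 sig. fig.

ω = 2π / 86400 s = 7.27×10^-5 s⁻¹.
Required C = F₀ / (A ω) = 25.1 / (8.14×10^-4 × 7.27×10^-5) = 4.24×10^8 J/(m²·K).
D = C / (ρ c_p) = 4.24×10^8 / (1020 × 3960) = 105 m.

105 m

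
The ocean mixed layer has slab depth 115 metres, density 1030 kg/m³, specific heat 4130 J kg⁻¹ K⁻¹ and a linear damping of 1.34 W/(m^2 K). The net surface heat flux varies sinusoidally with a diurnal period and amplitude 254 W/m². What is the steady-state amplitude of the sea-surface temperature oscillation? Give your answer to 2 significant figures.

0.0071 K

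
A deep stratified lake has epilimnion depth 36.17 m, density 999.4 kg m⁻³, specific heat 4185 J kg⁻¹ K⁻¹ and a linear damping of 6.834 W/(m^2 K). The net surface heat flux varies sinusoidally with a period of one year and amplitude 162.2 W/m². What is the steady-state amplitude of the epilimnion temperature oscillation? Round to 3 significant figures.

5.25 K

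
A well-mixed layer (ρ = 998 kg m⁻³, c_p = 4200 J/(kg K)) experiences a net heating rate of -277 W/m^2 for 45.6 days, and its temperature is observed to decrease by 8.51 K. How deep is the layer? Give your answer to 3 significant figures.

Heat input Q = F Δt = -277 × 3.94×10^6 s = -1.09×10^9 J/m².
Required areal heat capacity C = Q / ΔT = 1.28×10^8 J/(m²·K).
Depth D = C / (ρ c_p) = 1.28×10^8 / (998 × 4200) = 30.6 m.

30.6 m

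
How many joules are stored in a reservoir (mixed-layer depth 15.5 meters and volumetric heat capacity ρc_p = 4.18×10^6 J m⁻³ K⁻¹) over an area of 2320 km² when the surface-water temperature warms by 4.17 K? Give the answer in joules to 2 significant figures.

6.3×10^17 J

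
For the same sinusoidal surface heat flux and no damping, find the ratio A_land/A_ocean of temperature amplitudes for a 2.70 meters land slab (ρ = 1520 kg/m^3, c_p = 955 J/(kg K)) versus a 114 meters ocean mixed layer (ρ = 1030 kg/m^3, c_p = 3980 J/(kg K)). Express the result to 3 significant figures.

119

C_ocean = 1030 × 3980 × 114 = 4.67×10^8 J/(m²·K).
C_land = 1520 × 955 × 2.70 = 3.92×10^6 J/(m²·K).
Undamped amplitude ∝ 1/C, so A_land/A_ocean = C_ocean/C_land = 119.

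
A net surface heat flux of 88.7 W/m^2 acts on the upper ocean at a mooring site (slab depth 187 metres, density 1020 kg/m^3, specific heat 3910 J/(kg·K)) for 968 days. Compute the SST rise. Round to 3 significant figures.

9.95 K

Areal heat capacity C = ρ c_p D = 1020 × 3910 × 187 = 7.46×10^8 J m⁻² K⁻¹.
Net heat input Q = F Δt = 88.7 × (968 days × 86400 s/day) = 7.42×10^9 J/m².
ΔT = Q / C = 7.42×10^9 / 7.46×10^8 = 9.95 K.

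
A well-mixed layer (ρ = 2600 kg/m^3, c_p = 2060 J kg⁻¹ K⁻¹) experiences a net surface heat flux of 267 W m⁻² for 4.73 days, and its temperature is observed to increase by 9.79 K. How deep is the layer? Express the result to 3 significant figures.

Heat input Q = F Δt = 267 × 4.09×10^5 s = 1.09×10^8 J/m².
Required areal heat capacity C = Q / ΔT = 1.11×10^7 J/(m²·K).
Depth D = C / (ρ c_p) = 1.11×10^7 / (2600 × 2060) = 2.08 m.

2.08 m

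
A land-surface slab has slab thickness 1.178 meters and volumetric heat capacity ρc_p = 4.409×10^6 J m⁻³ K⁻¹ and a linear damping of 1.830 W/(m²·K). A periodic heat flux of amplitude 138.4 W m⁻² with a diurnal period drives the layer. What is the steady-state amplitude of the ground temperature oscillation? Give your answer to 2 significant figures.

0.37 K

Areal heat capacity C = ρc_p × D = 4.409×10^6 × 1.178 = 5.19×10^6 J/(m^2 K).
Angular frequency ω = 2π / T = 2π / 86400 s = 7.27×10^-5 s⁻¹.
√((Cω)² + λ²) = √((378)² + 1.830²) = 378 W/(m²·K).
Amplitude A = F₀ / √((Cω)²+λ²) = 138.4 / 378 = 0.366 K.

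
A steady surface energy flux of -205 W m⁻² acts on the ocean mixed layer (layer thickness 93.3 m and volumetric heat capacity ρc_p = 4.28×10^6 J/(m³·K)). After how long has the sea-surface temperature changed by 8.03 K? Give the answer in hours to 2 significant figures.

Areal heat capacity C = ρc_p × D = 4.28×10^6 × 93.3 = 3.99×10^8 J m⁻² K⁻¹.
Time required: Δt = C ΔT / F = 3.99×10^8 × -8.03 / -205 = 1.56×10^7 s.
In hours: 1.56×10^7 s / (3600 s/hour) = 4340 hours.

4300 hours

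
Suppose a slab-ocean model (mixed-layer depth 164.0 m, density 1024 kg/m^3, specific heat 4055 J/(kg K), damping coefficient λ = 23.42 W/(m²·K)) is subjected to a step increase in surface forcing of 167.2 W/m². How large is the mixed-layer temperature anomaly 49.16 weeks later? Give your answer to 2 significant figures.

Areal heat capacity C = ρ c_p D = 1024 × 4055 × 164.0 = 6.81×10^8 J m⁻² K⁻¹.
τ = C / λ = 6.81×10^8 / 23.42 = 2.91×10^7 s.
Equilibrium anomaly ΔT_eq = F / λ = 167.2 / 23.42 = 7.14 K.
t = 49.16 weeks = 2.97×10^7 s, so t/τ = 1.02.
ΔT(t) = ΔT_eq (1 − e^(−t/τ)) = 7.14 × (1 − e^−1.02) = 4.57 K.

4.6 K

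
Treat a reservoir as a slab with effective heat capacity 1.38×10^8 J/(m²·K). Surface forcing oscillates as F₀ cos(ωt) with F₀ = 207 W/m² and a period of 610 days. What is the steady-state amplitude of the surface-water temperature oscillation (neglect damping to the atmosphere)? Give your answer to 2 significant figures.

13 K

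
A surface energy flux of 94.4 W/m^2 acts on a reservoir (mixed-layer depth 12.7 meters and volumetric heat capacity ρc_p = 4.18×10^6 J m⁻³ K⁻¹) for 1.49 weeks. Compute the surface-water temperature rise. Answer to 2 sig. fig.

Areal heat capacity C = ρc_p × D = 4.18×10^6 × 12.7 = 5.31×10^7 J/(m^2 K).
Net heat input Q = F Δt = 94.4 × (1.49 weeks × 6.048×10^5 s/week) = 8.51×10^7 J/m².
ΔT = Q / C = 8.51×10^7 / 5.31×10^7 = 1.60 K.

1.6 K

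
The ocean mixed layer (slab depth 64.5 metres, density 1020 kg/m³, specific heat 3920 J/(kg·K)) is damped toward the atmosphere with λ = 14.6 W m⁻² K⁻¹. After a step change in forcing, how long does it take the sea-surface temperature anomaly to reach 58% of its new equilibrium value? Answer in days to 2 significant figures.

Areal heat capacity C = ρ c_p D = 1020 × 3920 × 64.5 = 2.58×10^8 J/(m²·K).
τ = C / λ = 2.58×10^8 / 14.6 = 1.77×10^7 s.
Fraction reached: 1 − e^(−t/τ) = 0.58 ⇒ t = −τ ln(1 − 0.58) = τ × 0.868.
t = 1.53×10^7 s = 177 days.

180 days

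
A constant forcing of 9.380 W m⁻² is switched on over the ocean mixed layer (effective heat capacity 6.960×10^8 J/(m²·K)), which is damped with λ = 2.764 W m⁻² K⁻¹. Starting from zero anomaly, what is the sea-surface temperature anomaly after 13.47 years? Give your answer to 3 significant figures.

2.77 K

Areal heat capacity C = 6.960×10^8 J/(m²·K) (given).
τ = C / λ = 6.96×10^8 / 2.764 = 2.52×10^8 s.
Equilibrium anomaly ΔT_eq = F / λ = 9.380 / 2.764 = 3.39 K.
t = 13.47 years = 4.25×10^8 s, so t/τ = 1.69.
ΔT(t) = ΔT_eq (1 − e^(−t/τ)) = 3.39 × (1 − e^−1.69) = 2.77 K.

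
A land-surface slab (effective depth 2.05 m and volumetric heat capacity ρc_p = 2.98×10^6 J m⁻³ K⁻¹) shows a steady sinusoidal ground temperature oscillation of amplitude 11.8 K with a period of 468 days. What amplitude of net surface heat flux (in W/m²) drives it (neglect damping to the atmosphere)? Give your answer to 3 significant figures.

11.2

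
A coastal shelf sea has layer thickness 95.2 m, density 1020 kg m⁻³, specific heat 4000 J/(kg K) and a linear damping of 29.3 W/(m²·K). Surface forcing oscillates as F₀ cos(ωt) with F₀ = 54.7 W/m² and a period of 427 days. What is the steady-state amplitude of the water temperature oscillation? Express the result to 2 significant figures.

0.76 K

Areal heat capacity C = ρ c_p D = 1020 × 4000 × 95.2 = 3.88×10^8 J/(m^2 K).
Angular frequency ω = 2π / T = 2π / 3.69×10^7 s = 1.70×10^-7 s⁻¹.
√((Cω)² + λ²) = √((66.2)² + 29.3²) = 72.3 W/(m²·K).
Amplitude A = F₀ / √((Cω)²+λ²) = 54.7 / 72.3 = 0.756 K.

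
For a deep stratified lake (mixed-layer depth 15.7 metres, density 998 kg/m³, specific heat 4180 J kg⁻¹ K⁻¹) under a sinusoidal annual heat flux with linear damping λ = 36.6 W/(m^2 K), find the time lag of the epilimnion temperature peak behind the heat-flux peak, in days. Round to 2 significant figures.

20 days

Areal heat capacity C = ρ c_p D = 998 × 4180 × 15.7 = 6.55×10^7 J m⁻² K⁻¹.
ω = 2π / 3.15×10^7 s = 1.99×10^-7 s⁻¹.
Phase lag φ = arctan(Cω/λ) = arctan(13.0/36.6) = 0.342 rad.
Time lag = φ / ω = 0.342 / 1.99×10^-7 = 1.72×10^6 s = 19.9 days.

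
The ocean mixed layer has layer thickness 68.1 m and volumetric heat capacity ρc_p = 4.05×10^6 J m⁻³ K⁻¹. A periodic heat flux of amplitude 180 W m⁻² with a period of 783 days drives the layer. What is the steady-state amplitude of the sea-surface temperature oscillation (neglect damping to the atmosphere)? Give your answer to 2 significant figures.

7.0 K

Areal heat capacity C = ρc_p × D = 4.05×10^6 × 68.1 = 2.76×10^8 J m⁻² K⁻¹.
Angular frequency ω = 2π / T = 2π / 6.77×10^7 s = 9.29×10^-8 s⁻¹.
Cω = 2.76×10^8 × 9.29×10^-8 = 25.6 W/(m²·K).
Amplitude A = F₀ / (Cω) = 180 / 25.6 = 7.03 K.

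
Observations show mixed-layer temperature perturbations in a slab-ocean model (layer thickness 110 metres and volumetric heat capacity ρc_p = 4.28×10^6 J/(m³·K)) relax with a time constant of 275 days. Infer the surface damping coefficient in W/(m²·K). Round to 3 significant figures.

Areal heat capacity C = ρc_p × D = 4.28×10^6 × 110 = 4.71×10^8 J m⁻² K⁻¹.
τ = 275 days = 2.38×10^7 s.
λ = C / τ = 4.71×10^8 / 2.38×10^7 = 19.8 W/(m²·K).

19.8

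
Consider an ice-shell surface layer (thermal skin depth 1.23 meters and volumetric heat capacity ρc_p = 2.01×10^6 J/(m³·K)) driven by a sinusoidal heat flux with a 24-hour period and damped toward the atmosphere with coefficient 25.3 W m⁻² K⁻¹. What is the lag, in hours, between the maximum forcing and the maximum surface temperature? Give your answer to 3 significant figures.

Areal heat capacity C = ρc_p × D = 2.01×10^6 × 1.23 = 2.47×10^6 J/(m^2 K).
ω = 2π / 86400 s = 7.27×10^-5 s⁻¹.
Phase lag φ = arctan(Cω/λ) = arctan(180/25.3) = 1.43 rad.
Time lag = φ / ω = 1.43 / 7.27×10^-5 = 19700 s = 5.47 hours.

5.47 hours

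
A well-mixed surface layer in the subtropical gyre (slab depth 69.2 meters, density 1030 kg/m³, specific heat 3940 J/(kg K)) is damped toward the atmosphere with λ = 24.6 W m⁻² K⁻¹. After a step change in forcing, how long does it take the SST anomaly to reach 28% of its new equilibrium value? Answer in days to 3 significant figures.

43.4 days

Areal heat capacity C = ρ c_p D = 1030 × 3940 × 69.2 = 2.81×10^8 J/(m^2 K).
τ = C / λ = 2.81×10^8 / 24.6 = 1.14×10^7 s.
Fraction reached: 1 − e^(−t/τ) = 0.28 ⇒ t = −τ ln(1 − 0.28) = τ × 0.329.
t = 3.75×10^6 s = 43.4 days.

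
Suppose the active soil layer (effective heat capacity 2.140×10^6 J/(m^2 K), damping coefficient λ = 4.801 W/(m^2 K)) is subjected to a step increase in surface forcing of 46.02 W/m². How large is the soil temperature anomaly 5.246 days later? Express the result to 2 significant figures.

6.1 K

Areal heat capacity C = 2.140×10^6 J/(m^2 K) (given).
τ = C / λ = 2.14×10^6 / 4.801 = 4.46×10^5 s.
Equilibrium anomaly ΔT_eq = F / λ = 46.02 / 4.801 = 9.59 K.
t = 5.246 days = 4.53×10^5 s, so t/τ = 1.02.
ΔT(t) = ΔT_eq (1 − e^(−t/τ)) = 9.59 × (1 − e^−1.02) = 6.12 K.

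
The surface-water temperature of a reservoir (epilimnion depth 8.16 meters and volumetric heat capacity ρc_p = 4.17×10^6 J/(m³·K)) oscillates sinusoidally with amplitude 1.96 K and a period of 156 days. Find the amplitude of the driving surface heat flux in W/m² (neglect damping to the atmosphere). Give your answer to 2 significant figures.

31

Areal heat capacity C = ρc_p × D = 4.17×10^6 × 8.16 = 3.40×10^7 J m⁻² K⁻¹.
ω = 2π / 1.35×10^7 s = 4.66×10^-7 s⁻¹.
Cω = 3.40×10^7 × 4.66×10^-7 = 15.9 W/(m²·K).
F₀ = A × Cω = 1.96 × 15.9 = 31.1 W/m².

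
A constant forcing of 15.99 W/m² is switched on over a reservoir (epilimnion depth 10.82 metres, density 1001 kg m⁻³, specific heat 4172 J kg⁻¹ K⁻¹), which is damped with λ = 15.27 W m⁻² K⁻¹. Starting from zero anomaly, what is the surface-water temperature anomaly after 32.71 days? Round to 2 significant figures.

0.64 K

Areal heat capacity C = ρ c_p D = 1001 × 4172 × 10.82 = 4.52×10^7 J/(m²·K).
τ = C / λ = 4.52×10^7 / 15.27 = 2.96×10^6 s.
Equilibrium anomaly ΔT_eq = F / λ = 15.99 / 15.27 = 1.05 K.
t = 32.71 days = 2.83×10^6 s, so t/τ = 0.955.
ΔT(t) = ΔT_eq (1 − e^(−t/τ)) = 1.05 × (1 − e^−0.955) = 0.644 K.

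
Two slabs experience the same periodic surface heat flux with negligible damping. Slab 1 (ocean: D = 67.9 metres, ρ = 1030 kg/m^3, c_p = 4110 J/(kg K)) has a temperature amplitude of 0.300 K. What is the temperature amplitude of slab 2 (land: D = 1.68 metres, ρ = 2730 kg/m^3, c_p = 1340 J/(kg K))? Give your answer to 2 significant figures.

14 K

C_ocean = 2.87×10^8 J/(m²·K); C_land = 6.15×10^6 J/(m²·K).
A ∝ 1/C ⇒ A_land = A_ocean × C_ocean/C_land = 0.300 × 46.8 = 14.0 K.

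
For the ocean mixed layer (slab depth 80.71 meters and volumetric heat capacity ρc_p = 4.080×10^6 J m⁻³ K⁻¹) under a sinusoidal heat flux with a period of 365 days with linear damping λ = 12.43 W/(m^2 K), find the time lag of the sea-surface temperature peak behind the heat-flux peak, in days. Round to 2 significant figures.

Areal heat capacity C = ρc_p × D = 4.080×10^6 × 80.71 = 3.29×10^8 J/(m^2 K).
ω = 2π / 3.15×10^7 s = 1.99×10^-7 s⁻¹.
Phase lag φ = arctan(Cω/λ) = arctan(65.6/12.43) = 1.38 rad.
Time lag = φ / ω = 1.38 / 1.99×10^-7 = 6.94×10^6 s = 80.4 days.

80 days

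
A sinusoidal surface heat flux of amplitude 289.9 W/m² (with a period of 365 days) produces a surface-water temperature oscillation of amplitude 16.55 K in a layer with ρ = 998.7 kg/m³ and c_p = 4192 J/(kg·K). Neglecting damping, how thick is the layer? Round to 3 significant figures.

ω = 2π / 3.15×10^7 s = 1.99×10^-7 s⁻¹.
Required C = F₀ / (A ω) = 289.9 / (16.55 × 1.99×10^-7) = 8.79×10^7 J/(m²·K).
D = C / (ρ c_p) = 8.79×10^7 / (998.7 × 4192) = 21.0 m.

21.0 m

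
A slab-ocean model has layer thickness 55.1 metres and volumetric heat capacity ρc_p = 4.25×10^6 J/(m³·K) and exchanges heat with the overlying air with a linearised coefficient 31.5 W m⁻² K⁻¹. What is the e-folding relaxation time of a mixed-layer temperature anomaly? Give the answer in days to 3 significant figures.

86.0 days

Areal heat capacity C = ρc_p × D = 4.25×10^6 × 55.1 = 2.34×10^8 J/(m^2 K).
Relaxation time τ = C / λ = 2.34×10^8 / 31.5 = 7.43×10^6 s.
In days: 7.43×10^6 s / (86400 s/day) = 86.0 days.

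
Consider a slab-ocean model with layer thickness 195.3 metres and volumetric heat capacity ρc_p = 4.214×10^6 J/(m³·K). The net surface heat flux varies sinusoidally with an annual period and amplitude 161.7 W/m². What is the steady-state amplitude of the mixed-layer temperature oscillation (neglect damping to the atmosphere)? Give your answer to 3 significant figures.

Areal heat capacity C = ρc_p × D = 4.214×10^6 × 195.3 = 8.23×10^8 J/(m^2 K).
Angular frequency ω = 2π / T = 2π / 3.15×10^7 s = 1.99×10^-7 s⁻¹.
Cω = 8.23×10^8 × 1.99×10^-7 = 164 W/(m²·K).
Amplitude A = F₀ / (Cω) = 161.7 / 164 = 0.986 K.

0.986 K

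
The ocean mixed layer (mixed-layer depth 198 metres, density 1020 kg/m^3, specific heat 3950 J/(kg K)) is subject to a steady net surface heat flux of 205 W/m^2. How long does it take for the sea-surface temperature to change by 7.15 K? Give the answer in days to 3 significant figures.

322 days

Areal heat capacity C = ρ c_p D = 1020 × 3950 × 198 = 7.98×10^8 J/(m^2 K).
Time required: Δt = C ΔT / F = 7.98×10^8 × 7.15 / 205 = 2.78×10^7 s.
In days: 2.78×10^7 s / (86400 s/day) = 322 days.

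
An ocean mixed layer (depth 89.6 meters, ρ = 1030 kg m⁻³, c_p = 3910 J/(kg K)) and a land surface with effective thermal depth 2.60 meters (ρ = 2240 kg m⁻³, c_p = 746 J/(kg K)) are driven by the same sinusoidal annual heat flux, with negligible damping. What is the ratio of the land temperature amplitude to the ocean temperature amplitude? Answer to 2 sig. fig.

C_ocean = 1030 × 3910 × 89.6 = 3.61×10^8 J/(m²·K).
C_land = 2240 × 746 × 2.60 = 4.34×10^6 J/(m²·K).
Undamped amplitude ∝ 1/C, so A_land/A_ocean = C_ocean/C_land = 83.1.

83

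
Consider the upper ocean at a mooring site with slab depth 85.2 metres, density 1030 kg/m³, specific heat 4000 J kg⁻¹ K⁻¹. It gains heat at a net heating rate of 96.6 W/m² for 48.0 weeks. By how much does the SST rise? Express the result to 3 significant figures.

7.99 K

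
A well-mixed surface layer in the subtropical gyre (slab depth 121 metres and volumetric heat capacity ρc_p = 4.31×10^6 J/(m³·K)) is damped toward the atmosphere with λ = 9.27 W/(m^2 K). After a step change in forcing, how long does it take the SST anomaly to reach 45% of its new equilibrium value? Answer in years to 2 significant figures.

1.1 years

Areal heat capacity C = ρc_p × D = 4.31×10^6 × 121 = 5.22×10^8 J/(m²·K).
τ = C / λ = 5.22×10^8 / 9.27 = 5.63×10^7 s.
Fraction reached: 1 − e^(−t/τ) = 0.45 ⇒ t = −τ ln(1 − 0.45) = τ × 0.598.
t = 3.36×10^7 s = 1.07 years.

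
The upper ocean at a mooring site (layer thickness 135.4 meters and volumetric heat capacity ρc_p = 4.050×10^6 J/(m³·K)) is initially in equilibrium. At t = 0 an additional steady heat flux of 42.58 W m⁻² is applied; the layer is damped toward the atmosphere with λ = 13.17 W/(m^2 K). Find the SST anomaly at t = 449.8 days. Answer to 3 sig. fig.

Areal heat capacity C = ρc_p × D = 4.050×10^6 × 135.4 = 5.48×10^8 J/(m^2 K).
τ = C / λ = 5.48×10^8 / 13.17 = 4.16×10^7 s.
Equilibrium anomaly ΔT_eq = F / λ = 42.58 / 13.17 = 3.23 K.
t = 449.8 days = 3.89×10^7 s, so t/τ = 0.933.
ΔT(t) = ΔT_eq (1 − e^(−t/τ)) = 3.23 × (1 − e^−0.933) = 1.96 K.

1.96 K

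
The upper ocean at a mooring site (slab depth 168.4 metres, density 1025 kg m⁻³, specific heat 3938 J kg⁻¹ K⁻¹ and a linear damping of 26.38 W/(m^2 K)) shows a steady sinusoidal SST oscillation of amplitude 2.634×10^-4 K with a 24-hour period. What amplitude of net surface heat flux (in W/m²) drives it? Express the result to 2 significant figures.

Areal heat capacity C = ρ c_p D = 1025 × 3938 × 168.4 = 6.80×10^8 J/(m^2 K).
ω = 2π / 86400 s = 7.27×10^-5 s⁻¹.
√((Cω)² + λ²) = √((49400)² + 26.38²) = 49400 W/(m²·K).
F₀ = A × √((Cω)²+λ²) = 2.634×10^-4 × 49400 = 13.0 W/m².

13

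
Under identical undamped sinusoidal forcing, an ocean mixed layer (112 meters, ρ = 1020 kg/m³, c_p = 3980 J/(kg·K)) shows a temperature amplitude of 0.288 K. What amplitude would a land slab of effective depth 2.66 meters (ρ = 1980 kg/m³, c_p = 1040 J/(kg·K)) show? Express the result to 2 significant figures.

24 K

C_ocean = 4.55×10^8 J/(m²·K); C_land = 5.48×10^6 J/(m²·K).
A ∝ 1/C ⇒ A_land = A_ocean × C_ocean/C_land = 0.288 × 83.0 = 23.9 K.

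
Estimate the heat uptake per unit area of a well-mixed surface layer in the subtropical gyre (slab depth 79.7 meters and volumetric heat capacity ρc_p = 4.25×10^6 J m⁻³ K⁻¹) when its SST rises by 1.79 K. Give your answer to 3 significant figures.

6.06×10^8

Areal heat capacity C = ρc_p × D = 4.25×10^6 × 79.7 = 3.39×10^8 J/(m^2 K).
ΔQ = C ΔT = 3.39×10^8 × 1.79 = 6.06×10^8 J/m².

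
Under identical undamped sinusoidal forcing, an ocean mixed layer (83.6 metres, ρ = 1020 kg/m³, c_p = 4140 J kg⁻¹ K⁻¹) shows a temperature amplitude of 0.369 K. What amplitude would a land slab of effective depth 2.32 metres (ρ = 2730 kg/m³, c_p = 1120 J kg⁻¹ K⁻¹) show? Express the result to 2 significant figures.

C_ocean = 3.53×10^8 J/(m²·K); C_land = 7.09×10^6 J/(m²·K).
A ∝ 1/C ⇒ A_land = A_ocean × C_ocean/C_land = 0.369 × 49.8 = 18.4 K.

18 K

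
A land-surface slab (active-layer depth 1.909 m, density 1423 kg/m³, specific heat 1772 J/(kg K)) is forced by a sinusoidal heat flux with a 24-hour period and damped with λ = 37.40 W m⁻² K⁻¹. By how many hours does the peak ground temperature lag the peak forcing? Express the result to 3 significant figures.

5.59 hours

Areal heat capacity C = ρ c_p D = 1423 × 1772 × 1.909 = 4.81×10^6 J/(m^2 K).
ω = 2π / 86400 s = 7.27×10^-5 s⁻¹.
Phase lag φ = arctan(Cω/λ) = arctan(350/37.40) = 1.46 rad.
Time lag = φ / ω = 1.46 / 7.27×10^-5 = 20100 s = 5.59 hours.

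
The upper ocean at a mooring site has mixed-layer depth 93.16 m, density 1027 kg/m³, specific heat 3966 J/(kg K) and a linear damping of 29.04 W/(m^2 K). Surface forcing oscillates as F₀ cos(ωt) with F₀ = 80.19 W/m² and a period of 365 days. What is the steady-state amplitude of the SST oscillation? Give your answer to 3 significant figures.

Areal heat capacity C = ρ c_p D = 1027 × 3966 × 93.16 = 3.79×10^8 J m⁻² K⁻¹.
Angular frequency ω = 2π / T = 2π / 3.15×10^7 s = 1.99×10^-7 s⁻¹.
√((Cω)² + λ²) = √((75.6)² + 29.04²) = 81.0 W/(m²·K).
Amplitude A = F₀ / √((Cω)²+λ²) = 80.19 / 81.0 = 0.990 K.

0.990 K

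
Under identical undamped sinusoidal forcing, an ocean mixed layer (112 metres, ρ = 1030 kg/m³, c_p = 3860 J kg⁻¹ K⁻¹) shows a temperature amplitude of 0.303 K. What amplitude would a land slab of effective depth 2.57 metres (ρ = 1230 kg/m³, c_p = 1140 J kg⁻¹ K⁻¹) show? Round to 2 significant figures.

37 K

C_ocean = 4.45×10^8 J/(m²·K); C_land = 3.60×10^6 J/(m²·K).
A ∝ 1/C ⇒ A_land = A_ocean × C_ocean/C_land = 0.303 × 124 = 37.4 K.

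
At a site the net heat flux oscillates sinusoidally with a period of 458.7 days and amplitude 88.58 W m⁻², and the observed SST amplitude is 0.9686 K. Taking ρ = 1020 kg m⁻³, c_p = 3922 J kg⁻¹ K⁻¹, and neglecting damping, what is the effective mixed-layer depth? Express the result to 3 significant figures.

144 m

ω = 2π / 3.96×10^7 s = 1.59×10^-7 s⁻¹.
Required C = F₀ / (A ω) = 88.58 / (0.9686 × 1.59×10^-7) = 5.77×10^8 J/(m²·K).
D = C / (ρ c_p) = 5.77×10^8 / (1020 × 3922) = 144 m.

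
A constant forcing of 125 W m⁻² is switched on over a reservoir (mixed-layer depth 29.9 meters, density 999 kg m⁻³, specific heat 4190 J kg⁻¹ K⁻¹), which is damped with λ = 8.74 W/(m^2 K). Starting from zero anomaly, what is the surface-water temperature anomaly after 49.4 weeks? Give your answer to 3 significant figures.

Areal heat capacity C = ρ c_p D = 999 × 4190 × 29.9 = 1.25×10^8 J/(m²·K).
τ = C / λ = 1.25×10^8 / 8.74 = 1.43×10^7 s.
Equilibrium anomaly ΔT_eq = F / λ = 125 / 8.74 = 14.3 K.
t = 49.4 weeks = 2.99×10^7 s, so t/τ = 2.09.
ΔT(t) = ΔT_eq (1 − e^(−t/τ)) = 14.3 × (1 − e^−2.09) = 12.5 K.

12.5 K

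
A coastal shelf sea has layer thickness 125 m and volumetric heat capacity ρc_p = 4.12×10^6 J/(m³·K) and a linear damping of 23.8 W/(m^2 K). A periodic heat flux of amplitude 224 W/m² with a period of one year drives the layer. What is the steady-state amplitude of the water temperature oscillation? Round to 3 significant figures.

2.13 K

Areal heat capacity C = ρc_p × D = 4.12×10^6 × 125 = 5.15×10^8 J/(m^2 K).
Angular frequency ω = 2π / T = 2π / 3.15×10^7 s = 1.99×10^-7 s⁻¹.
√((Cω)² + λ²) = √((103)² + 23.8²) = 105 W/(m²·K).
Amplitude A = F₀ / √((Cω)²+λ²) = 224 / 105 = 2.13 K.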